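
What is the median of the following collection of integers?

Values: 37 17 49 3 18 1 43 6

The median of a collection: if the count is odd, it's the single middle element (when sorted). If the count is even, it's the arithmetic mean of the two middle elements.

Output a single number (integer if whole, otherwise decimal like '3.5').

Step 1: insert 37 -> lo=[37] (size 1, max 37) hi=[] (size 0) -> median=37
Step 2: insert 17 -> lo=[17] (size 1, max 17) hi=[37] (size 1, min 37) -> median=27
Step 3: insert 49 -> lo=[17, 37] (size 2, max 37) hi=[49] (size 1, min 49) -> median=37
Step 4: insert 3 -> lo=[3, 17] (size 2, max 17) hi=[37, 49] (size 2, min 37) -> median=27
Step 5: insert 18 -> lo=[3, 17, 18] (size 3, max 18) hi=[37, 49] (size 2, min 37) -> median=18
Step 6: insert 1 -> lo=[1, 3, 17] (size 3, max 17) hi=[18, 37, 49] (size 3, min 18) -> median=17.5
Step 7: insert 43 -> lo=[1, 3, 17, 18] (size 4, max 18) hi=[37, 43, 49] (size 3, min 37) -> median=18
Step 8: insert 6 -> lo=[1, 3, 6, 17] (size 4, max 17) hi=[18, 37, 43, 49] (size 4, min 18) -> median=17.5

Answer: 17.5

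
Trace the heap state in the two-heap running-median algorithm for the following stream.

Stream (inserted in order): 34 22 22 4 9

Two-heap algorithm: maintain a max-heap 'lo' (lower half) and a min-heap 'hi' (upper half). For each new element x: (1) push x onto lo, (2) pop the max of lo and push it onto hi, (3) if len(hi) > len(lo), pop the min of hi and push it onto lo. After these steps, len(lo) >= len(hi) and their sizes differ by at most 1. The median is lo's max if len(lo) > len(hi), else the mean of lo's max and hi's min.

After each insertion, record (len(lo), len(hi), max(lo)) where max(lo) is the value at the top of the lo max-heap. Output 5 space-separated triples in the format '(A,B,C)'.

Answer: (1,0,34) (1,1,22) (2,1,22) (2,2,22) (3,2,22)

Derivation:
Step 1: insert 34 -> lo=[34] hi=[] -> (len(lo)=1, len(hi)=0, max(lo)=34)
Step 2: insert 22 -> lo=[22] hi=[34] -> (len(lo)=1, len(hi)=1, max(lo)=22)
Step 3: insert 22 -> lo=[22, 22] hi=[34] -> (len(lo)=2, len(hi)=1, max(lo)=22)
Step 4: insert 4 -> lo=[4, 22] hi=[22, 34] -> (len(lo)=2, len(hi)=2, max(lo)=22)
Step 5: insert 9 -> lo=[4, 9, 22] hi=[22, 34] -> (len(lo)=3, len(hi)=2, max(lo)=22)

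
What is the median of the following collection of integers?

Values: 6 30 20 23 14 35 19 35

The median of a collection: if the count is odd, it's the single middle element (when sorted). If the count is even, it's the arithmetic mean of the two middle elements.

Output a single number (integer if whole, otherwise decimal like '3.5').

Answer: 21.5

Derivation:
Step 1: insert 6 -> lo=[6] (size 1, max 6) hi=[] (size 0) -> median=6
Step 2: insert 30 -> lo=[6] (size 1, max 6) hi=[30] (size 1, min 30) -> median=18
Step 3: insert 20 -> lo=[6, 20] (size 2, max 20) hi=[30] (size 1, min 30) -> median=20
Step 4: insert 23 -> lo=[6, 20] (size 2, max 20) hi=[23, 30] (size 2, min 23) -> median=21.5
Step 5: insert 14 -> lo=[6, 14, 20] (size 3, max 20) hi=[23, 30] (size 2, min 23) -> median=20
Step 6: insert 35 -> lo=[6, 14, 20] (size 3, max 20) hi=[23, 30, 35] (size 3, min 23) -> median=21.5
Step 7: insert 19 -> lo=[6, 14, 19, 20] (size 4, max 20) hi=[23, 30, 35] (size 3, min 23) -> median=20
Step 8: insert 35 -> lo=[6, 14, 19, 20] (size 4, max 20) hi=[23, 30, 35, 35] (size 4, min 23) -> median=21.5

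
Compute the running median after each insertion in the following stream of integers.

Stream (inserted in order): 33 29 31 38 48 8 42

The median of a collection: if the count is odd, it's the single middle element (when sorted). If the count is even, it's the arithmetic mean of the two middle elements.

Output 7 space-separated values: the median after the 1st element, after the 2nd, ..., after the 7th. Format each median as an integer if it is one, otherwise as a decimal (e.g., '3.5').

Step 1: insert 33 -> lo=[33] (size 1, max 33) hi=[] (size 0) -> median=33
Step 2: insert 29 -> lo=[29] (size 1, max 29) hi=[33] (size 1, min 33) -> median=31
Step 3: insert 31 -> lo=[29, 31] (size 2, max 31) hi=[33] (size 1, min 33) -> median=31
Step 4: insert 38 -> lo=[29, 31] (size 2, max 31) hi=[33, 38] (size 2, min 33) -> median=32
Step 5: insert 48 -> lo=[29, 31, 33] (size 3, max 33) hi=[38, 48] (size 2, min 38) -> median=33
Step 6: insert 8 -> lo=[8, 29, 31] (size 3, max 31) hi=[33, 38, 48] (size 3, min 33) -> median=32
Step 7: insert 42 -> lo=[8, 29, 31, 33] (size 4, max 33) hi=[38, 42, 48] (size 3, min 38) -> median=33

Answer: 33 31 31 32 33 32 33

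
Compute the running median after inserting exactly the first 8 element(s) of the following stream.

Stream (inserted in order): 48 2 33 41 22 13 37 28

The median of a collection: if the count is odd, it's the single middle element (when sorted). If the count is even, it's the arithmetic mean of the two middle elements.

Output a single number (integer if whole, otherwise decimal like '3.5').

Step 1: insert 48 -> lo=[48] (size 1, max 48) hi=[] (size 0) -> median=48
Step 2: insert 2 -> lo=[2] (size 1, max 2) hi=[48] (size 1, min 48) -> median=25
Step 3: insert 33 -> lo=[2, 33] (size 2, max 33) hi=[48] (size 1, min 48) -> median=33
Step 4: insert 41 -> lo=[2, 33] (size 2, max 33) hi=[41, 48] (size 2, min 41) -> median=37
Step 5: insert 22 -> lo=[2, 22, 33] (size 3, max 33) hi=[41, 48] (size 2, min 41) -> median=33
Step 6: insert 13 -> lo=[2, 13, 22] (size 3, max 22) hi=[33, 41, 48] (size 3, min 33) -> median=27.5
Step 7: insert 37 -> lo=[2, 13, 22, 33] (size 4, max 33) hi=[37, 41, 48] (size 3, min 37) -> median=33
Step 8: insert 28 -> lo=[2, 13, 22, 28] (size 4, max 28) hi=[33, 37, 41, 48] (size 4, min 33) -> median=30.5

Answer: 30.5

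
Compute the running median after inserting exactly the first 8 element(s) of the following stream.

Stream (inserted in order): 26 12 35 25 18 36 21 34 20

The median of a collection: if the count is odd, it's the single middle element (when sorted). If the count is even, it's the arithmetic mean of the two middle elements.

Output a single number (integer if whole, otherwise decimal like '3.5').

Answer: 25.5

Derivation:
Step 1: insert 26 -> lo=[26] (size 1, max 26) hi=[] (size 0) -> median=26
Step 2: insert 12 -> lo=[12] (size 1, max 12) hi=[26] (size 1, min 26) -> median=19
Step 3: insert 35 -> lo=[12, 26] (size 2, max 26) hi=[35] (size 1, min 35) -> median=26
Step 4: insert 25 -> lo=[12, 25] (size 2, max 25) hi=[26, 35] (size 2, min 26) -> median=25.5
Step 5: insert 18 -> lo=[12, 18, 25] (size 3, max 25) hi=[26, 35] (size 2, min 26) -> median=25
Step 6: insert 36 -> lo=[12, 18, 25] (size 3, max 25) hi=[26, 35, 36] (size 3, min 26) -> median=25.5
Step 7: insert 21 -> lo=[12, 18, 21, 25] (size 4, max 25) hi=[26, 35, 36] (size 3, min 26) -> median=25
Step 8: insert 34 -> lo=[12, 18, 21, 25] (size 4, max 25) hi=[26, 34, 35, 36] (size 4, min 26) -> median=25.5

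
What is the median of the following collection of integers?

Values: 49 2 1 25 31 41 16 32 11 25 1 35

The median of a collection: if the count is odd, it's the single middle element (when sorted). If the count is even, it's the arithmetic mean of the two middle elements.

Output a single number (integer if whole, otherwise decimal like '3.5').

Answer: 25

Derivation:
Step 1: insert 49 -> lo=[49] (size 1, max 49) hi=[] (size 0) -> median=49
Step 2: insert 2 -> lo=[2] (size 1, max 2) hi=[49] (size 1, min 49) -> median=25.5
Step 3: insert 1 -> lo=[1, 2] (size 2, max 2) hi=[49] (size 1, min 49) -> median=2
Step 4: insert 25 -> lo=[1, 2] (size 2, max 2) hi=[25, 49] (size 2, min 25) -> median=13.5
Step 5: insert 31 -> lo=[1, 2, 25] (size 3, max 25) hi=[31, 49] (size 2, min 31) -> median=25
Step 6: insert 41 -> lo=[1, 2, 25] (size 3, max 25) hi=[31, 41, 49] (size 3, min 31) -> median=28
Step 7: insert 16 -> lo=[1, 2, 16, 25] (size 4, max 25) hi=[31, 41, 49] (size 3, min 31) -> median=25
Step 8: insert 32 -> lo=[1, 2, 16, 25] (size 4, max 25) hi=[31, 32, 41, 49] (size 4, min 31) -> median=28
Step 9: insert 11 -> lo=[1, 2, 11, 16, 25] (size 5, max 25) hi=[31, 32, 41, 49] (size 4, min 31) -> median=25
Step 10: insert 25 -> lo=[1, 2, 11, 16, 25] (size 5, max 25) hi=[25, 31, 32, 41, 49] (size 5, min 25) -> median=25
Step 11: insert 1 -> lo=[1, 1, 2, 11, 16, 25] (size 6, max 25) hi=[25, 31, 32, 41, 49] (size 5, min 25) -> median=25
Step 12: insert 35 -> lo=[1, 1, 2, 11, 16, 25] (size 6, max 25) hi=[25, 31, 32, 35, 41, 49] (size 6, min 25) -> median=25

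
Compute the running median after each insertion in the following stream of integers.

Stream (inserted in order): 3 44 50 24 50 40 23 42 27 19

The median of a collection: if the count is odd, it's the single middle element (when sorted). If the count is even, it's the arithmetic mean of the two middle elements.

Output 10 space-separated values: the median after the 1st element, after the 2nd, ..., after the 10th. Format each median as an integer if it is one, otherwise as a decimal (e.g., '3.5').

Step 1: insert 3 -> lo=[3] (size 1, max 3) hi=[] (size 0) -> median=3
Step 2: insert 44 -> lo=[3] (size 1, max 3) hi=[44] (size 1, min 44) -> median=23.5
Step 3: insert 50 -> lo=[3, 44] (size 2, max 44) hi=[50] (size 1, min 50) -> median=44
Step 4: insert 24 -> lo=[3, 24] (size 2, max 24) hi=[44, 50] (size 2, min 44) -> median=34
Step 5: insert 50 -> lo=[3, 24, 44] (size 3, max 44) hi=[50, 50] (size 2, min 50) -> median=44
Step 6: insert 40 -> lo=[3, 24, 40] (size 3, max 40) hi=[44, 50, 50] (size 3, min 44) -> median=42
Step 7: insert 23 -> lo=[3, 23, 24, 40] (size 4, max 40) hi=[44, 50, 50] (size 3, min 44) -> median=40
Step 8: insert 42 -> lo=[3, 23, 24, 40] (size 4, max 40) hi=[42, 44, 50, 50] (size 4, min 42) -> median=41
Step 9: insert 27 -> lo=[3, 23, 24, 27, 40] (size 5, max 40) hi=[42, 44, 50, 50] (size 4, min 42) -> median=40
Step 10: insert 19 -> lo=[3, 19, 23, 24, 27] (size 5, max 27) hi=[40, 42, 44, 50, 50] (size 5, min 40) -> median=33.5

Answer: 3 23.5 44 34 44 42 40 41 40 33.5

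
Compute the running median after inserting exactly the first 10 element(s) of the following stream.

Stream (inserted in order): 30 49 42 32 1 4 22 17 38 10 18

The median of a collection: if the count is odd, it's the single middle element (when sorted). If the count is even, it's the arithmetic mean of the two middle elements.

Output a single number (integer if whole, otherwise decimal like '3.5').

Step 1: insert 30 -> lo=[30] (size 1, max 30) hi=[] (size 0) -> median=30
Step 2: insert 49 -> lo=[30] (size 1, max 30) hi=[49] (size 1, min 49) -> median=39.5
Step 3: insert 42 -> lo=[30, 42] (size 2, max 42) hi=[49] (size 1, min 49) -> median=42
Step 4: insert 32 -> lo=[30, 32] (size 2, max 32) hi=[42, 49] (size 2, min 42) -> median=37
Step 5: insert 1 -> lo=[1, 30, 32] (size 3, max 32) hi=[42, 49] (size 2, min 42) -> median=32
Step 6: insert 4 -> lo=[1, 4, 30] (size 3, max 30) hi=[32, 42, 49] (size 3, min 32) -> median=31
Step 7: insert 22 -> lo=[1, 4, 22, 30] (size 4, max 30) hi=[32, 42, 49] (size 3, min 32) -> median=30
Step 8: insert 17 -> lo=[1, 4, 17, 22] (size 4, max 22) hi=[30, 32, 42, 49] (size 4, min 30) -> median=26
Step 9: insert 38 -> lo=[1, 4, 17, 22, 30] (size 5, max 30) hi=[32, 38, 42, 49] (size 4, min 32) -> median=30
Step 10: insert 10 -> lo=[1, 4, 10, 17, 22] (size 5, max 22) hi=[30, 32, 38, 42, 49] (size 5, min 30) -> median=26

Answer: 26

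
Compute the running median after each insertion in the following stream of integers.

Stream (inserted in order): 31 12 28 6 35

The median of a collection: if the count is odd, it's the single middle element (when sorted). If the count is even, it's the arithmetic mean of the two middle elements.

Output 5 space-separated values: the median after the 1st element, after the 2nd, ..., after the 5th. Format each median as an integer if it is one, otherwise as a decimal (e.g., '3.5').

Step 1: insert 31 -> lo=[31] (size 1, max 31) hi=[] (size 0) -> median=31
Step 2: insert 12 -> lo=[12] (size 1, max 12) hi=[31] (size 1, min 31) -> median=21.5
Step 3: insert 28 -> lo=[12, 28] (size 2, max 28) hi=[31] (size 1, min 31) -> median=28
Step 4: insert 6 -> lo=[6, 12] (size 2, max 12) hi=[28, 31] (size 2, min 28) -> median=20
Step 5: insert 35 -> lo=[6, 12, 28] (size 3, max 28) hi=[31, 35] (size 2, min 31) -> median=28

Answer: 31 21.5 28 20 28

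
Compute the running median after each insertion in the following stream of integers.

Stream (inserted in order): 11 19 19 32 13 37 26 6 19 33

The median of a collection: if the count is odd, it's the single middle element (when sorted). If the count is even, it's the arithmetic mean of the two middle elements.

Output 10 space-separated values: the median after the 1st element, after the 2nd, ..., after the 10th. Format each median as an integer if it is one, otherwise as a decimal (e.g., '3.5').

Answer: 11 15 19 19 19 19 19 19 19 19

Derivation:
Step 1: insert 11 -> lo=[11] (size 1, max 11) hi=[] (size 0) -> median=11
Step 2: insert 19 -> lo=[11] (size 1, max 11) hi=[19] (size 1, min 19) -> median=15
Step 3: insert 19 -> lo=[11, 19] (size 2, max 19) hi=[19] (size 1, min 19) -> median=19
Step 4: insert 32 -> lo=[11, 19] (size 2, max 19) hi=[19, 32] (size 2, min 19) -> median=19
Step 5: insert 13 -> lo=[11, 13, 19] (size 3, max 19) hi=[19, 32] (size 2, min 19) -> median=19
Step 6: insert 37 -> lo=[11, 13, 19] (size 3, max 19) hi=[19, 32, 37] (size 3, min 19) -> median=19
Step 7: insert 26 -> lo=[11, 13, 19, 19] (size 4, max 19) hi=[26, 32, 37] (size 3, min 26) -> median=19
Step 8: insert 6 -> lo=[6, 11, 13, 19] (size 4, max 19) hi=[19, 26, 32, 37] (size 4, min 19) -> median=19
Step 9: insert 19 -> lo=[6, 11, 13, 19, 19] (size 5, max 19) hi=[19, 26, 32, 37] (size 4, min 19) -> median=19
Step 10: insert 33 -> lo=[6, 11, 13, 19, 19] (size 5, max 19) hi=[19, 26, 32, 33, 37] (size 5, min 19) -> median=19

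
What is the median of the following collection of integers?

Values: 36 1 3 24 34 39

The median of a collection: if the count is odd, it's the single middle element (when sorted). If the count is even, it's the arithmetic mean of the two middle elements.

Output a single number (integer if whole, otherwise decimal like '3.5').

Step 1: insert 36 -> lo=[36] (size 1, max 36) hi=[] (size 0) -> median=36
Step 2: insert 1 -> lo=[1] (size 1, max 1) hi=[36] (size 1, min 36) -> median=18.5
Step 3: insert 3 -> lo=[1, 3] (size 2, max 3) hi=[36] (size 1, min 36) -> median=3
Step 4: insert 24 -> lo=[1, 3] (size 2, max 3) hi=[24, 36] (size 2, min 24) -> median=13.5
Step 5: insert 34 -> lo=[1, 3, 24] (size 3, max 24) hi=[34, 36] (size 2, min 34) -> median=24
Step 6: insert 39 -> lo=[1, 3, 24] (size 3, max 24) hi=[34, 36, 39] (size 3, min 34) -> median=29

Answer: 29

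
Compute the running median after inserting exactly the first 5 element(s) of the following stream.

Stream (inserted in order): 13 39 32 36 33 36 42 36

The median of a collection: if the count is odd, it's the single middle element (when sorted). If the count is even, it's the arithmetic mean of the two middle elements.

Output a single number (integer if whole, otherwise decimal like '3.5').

Step 1: insert 13 -> lo=[13] (size 1, max 13) hi=[] (size 0) -> median=13
Step 2: insert 39 -> lo=[13] (size 1, max 13) hi=[39] (size 1, min 39) -> median=26
Step 3: insert 32 -> lo=[13, 32] (size 2, max 32) hi=[39] (size 1, min 39) -> median=32
Step 4: insert 36 -> lo=[13, 32] (size 2, max 32) hi=[36, 39] (size 2, min 36) -> median=34
Step 5: insert 33 -> lo=[13, 32, 33] (size 3, max 33) hi=[36, 39] (size 2, min 36) -> median=33

Answer: 33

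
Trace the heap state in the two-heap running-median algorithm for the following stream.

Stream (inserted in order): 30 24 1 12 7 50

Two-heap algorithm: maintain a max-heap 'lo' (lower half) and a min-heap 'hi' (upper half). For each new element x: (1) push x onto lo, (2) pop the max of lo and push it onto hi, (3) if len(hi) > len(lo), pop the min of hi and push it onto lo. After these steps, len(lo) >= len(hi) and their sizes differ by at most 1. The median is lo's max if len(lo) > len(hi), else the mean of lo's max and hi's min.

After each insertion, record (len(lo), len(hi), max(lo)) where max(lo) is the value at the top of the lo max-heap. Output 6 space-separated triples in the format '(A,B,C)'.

Answer: (1,0,30) (1,1,24) (2,1,24) (2,2,12) (3,2,12) (3,3,12)

Derivation:
Step 1: insert 30 -> lo=[30] hi=[] -> (len(lo)=1, len(hi)=0, max(lo)=30)
Step 2: insert 24 -> lo=[24] hi=[30] -> (len(lo)=1, len(hi)=1, max(lo)=24)
Step 3: insert 1 -> lo=[1, 24] hi=[30] -> (len(lo)=2, len(hi)=1, max(lo)=24)
Step 4: insert 12 -> lo=[1, 12] hi=[24, 30] -> (len(lo)=2, len(hi)=2, max(lo)=12)
Step 5: insert 7 -> lo=[1, 7, 12] hi=[24, 30] -> (len(lo)=3, len(hi)=2, max(lo)=12)
Step 6: insert 50 -> lo=[1, 7, 12] hi=[24, 30, 50] -> (len(lo)=3, len(hi)=3, max(lo)=12)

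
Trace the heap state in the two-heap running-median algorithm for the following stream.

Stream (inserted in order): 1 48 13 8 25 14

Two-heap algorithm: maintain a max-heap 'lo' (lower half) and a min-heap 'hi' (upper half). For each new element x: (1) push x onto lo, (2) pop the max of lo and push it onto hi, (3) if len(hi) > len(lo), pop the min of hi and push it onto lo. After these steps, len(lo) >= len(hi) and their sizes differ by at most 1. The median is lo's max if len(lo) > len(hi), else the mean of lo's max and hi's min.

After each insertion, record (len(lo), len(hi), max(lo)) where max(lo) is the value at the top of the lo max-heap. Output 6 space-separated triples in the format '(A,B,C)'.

Answer: (1,0,1) (1,1,1) (2,1,13) (2,2,8) (3,2,13) (3,3,13)

Derivation:
Step 1: insert 1 -> lo=[1] hi=[] -> (len(lo)=1, len(hi)=0, max(lo)=1)
Step 2: insert 48 -> lo=[1] hi=[48] -> (len(lo)=1, len(hi)=1, max(lo)=1)
Step 3: insert 13 -> lo=[1, 13] hi=[48] -> (len(lo)=2, len(hi)=1, max(lo)=13)
Step 4: insert 8 -> lo=[1, 8] hi=[13, 48] -> (len(lo)=2, len(hi)=2, max(lo)=8)
Step 5: insert 25 -> lo=[1, 8, 13] hi=[25, 48] -> (len(lo)=3, len(hi)=2, max(lo)=13)
Step 6: insert 14 -> lo=[1, 8, 13] hi=[14, 25, 48] -> (len(lo)=3, len(hi)=3, max(lo)=13)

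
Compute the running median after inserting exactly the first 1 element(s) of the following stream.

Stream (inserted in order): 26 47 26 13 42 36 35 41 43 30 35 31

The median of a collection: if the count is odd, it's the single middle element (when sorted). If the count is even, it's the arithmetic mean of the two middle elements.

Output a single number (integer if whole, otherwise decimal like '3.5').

Answer: 26

Derivation:
Step 1: insert 26 -> lo=[26] (size 1, max 26) hi=[] (size 0) -> median=26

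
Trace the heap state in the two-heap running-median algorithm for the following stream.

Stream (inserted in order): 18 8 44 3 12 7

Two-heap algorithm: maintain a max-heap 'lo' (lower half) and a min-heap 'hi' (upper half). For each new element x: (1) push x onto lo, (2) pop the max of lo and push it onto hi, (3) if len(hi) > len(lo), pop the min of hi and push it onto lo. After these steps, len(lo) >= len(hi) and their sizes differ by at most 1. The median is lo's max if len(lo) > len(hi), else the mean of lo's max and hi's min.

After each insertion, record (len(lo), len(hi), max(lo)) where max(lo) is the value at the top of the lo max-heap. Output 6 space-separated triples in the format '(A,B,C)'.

Answer: (1,0,18) (1,1,8) (2,1,18) (2,2,8) (3,2,12) (3,3,8)

Derivation:
Step 1: insert 18 -> lo=[18] hi=[] -> (len(lo)=1, len(hi)=0, max(lo)=18)
Step 2: insert 8 -> lo=[8] hi=[18] -> (len(lo)=1, len(hi)=1, max(lo)=8)
Step 3: insert 44 -> lo=[8, 18] hi=[44] -> (len(lo)=2, len(hi)=1, max(lo)=18)
Step 4: insert 3 -> lo=[3, 8] hi=[18, 44] -> (len(lo)=2, len(hi)=2, max(lo)=8)
Step 5: insert 12 -> lo=[3, 8, 12] hi=[18, 44] -> (len(lo)=3, len(hi)=2, max(lo)=12)
Step 6: insert 7 -> lo=[3, 7, 8] hi=[12, 18, 44] -> (len(lo)=3, len(hi)=3, max(lo)=8)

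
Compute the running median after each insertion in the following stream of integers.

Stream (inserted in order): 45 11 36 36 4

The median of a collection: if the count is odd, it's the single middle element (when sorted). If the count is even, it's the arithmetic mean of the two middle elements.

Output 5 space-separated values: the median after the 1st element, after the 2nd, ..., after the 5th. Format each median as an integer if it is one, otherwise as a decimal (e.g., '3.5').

Answer: 45 28 36 36 36

Derivation:
Step 1: insert 45 -> lo=[45] (size 1, max 45) hi=[] (size 0) -> median=45
Step 2: insert 11 -> lo=[11] (size 1, max 11) hi=[45] (size 1, min 45) -> median=28
Step 3: insert 36 -> lo=[11, 36] (size 2, max 36) hi=[45] (size 1, min 45) -> median=36
Step 4: insert 36 -> lo=[11, 36] (size 2, max 36) hi=[36, 45] (size 2, min 36) -> median=36
Step 5: insert 4 -> lo=[4, 11, 36] (size 3, max 36) hi=[36, 45] (size 2, min 36) -> median=36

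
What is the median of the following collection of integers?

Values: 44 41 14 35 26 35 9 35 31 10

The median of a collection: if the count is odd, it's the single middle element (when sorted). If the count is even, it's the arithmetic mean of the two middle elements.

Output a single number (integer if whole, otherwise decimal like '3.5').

Step 1: insert 44 -> lo=[44] (size 1, max 44) hi=[] (size 0) -> median=44
Step 2: insert 41 -> lo=[41] (size 1, max 41) hi=[44] (size 1, min 44) -> median=42.5
Step 3: insert 14 -> lo=[14, 41] (size 2, max 41) hi=[44] (size 1, min 44) -> median=41
Step 4: insert 35 -> lo=[14, 35] (size 2, max 35) hi=[41, 44] (size 2, min 41) -> median=38
Step 5: insert 26 -> lo=[14, 26, 35] (size 3, max 35) hi=[41, 44] (size 2, min 41) -> median=35
Step 6: insert 35 -> lo=[14, 26, 35] (size 3, max 35) hi=[35, 41, 44] (size 3, min 35) -> median=35
Step 7: insert 9 -> lo=[9, 14, 26, 35] (size 4, max 35) hi=[35, 41, 44] (size 3, min 35) -> median=35
Step 8: insert 35 -> lo=[9, 14, 26, 35] (size 4, max 35) hi=[35, 35, 41, 44] (size 4, min 35) -> median=35
Step 9: insert 31 -> lo=[9, 14, 26, 31, 35] (size 5, max 35) hi=[35, 35, 41, 44] (size 4, min 35) -> median=35
Step 10: insert 10 -> lo=[9, 10, 14, 26, 31] (size 5, max 31) hi=[35, 35, 35, 41, 44] (size 5, min 35) -> median=33

Answer: 33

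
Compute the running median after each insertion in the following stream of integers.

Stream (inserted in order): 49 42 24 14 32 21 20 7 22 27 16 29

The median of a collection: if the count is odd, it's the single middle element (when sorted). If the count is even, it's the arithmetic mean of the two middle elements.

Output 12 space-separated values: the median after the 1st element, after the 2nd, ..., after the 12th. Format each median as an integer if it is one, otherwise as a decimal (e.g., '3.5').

Step 1: insert 49 -> lo=[49] (size 1, max 49) hi=[] (size 0) -> median=49
Step 2: insert 42 -> lo=[42] (size 1, max 42) hi=[49] (size 1, min 49) -> median=45.5
Step 3: insert 24 -> lo=[24, 42] (size 2, max 42) hi=[49] (size 1, min 49) -> median=42
Step 4: insert 14 -> lo=[14, 24] (size 2, max 24) hi=[42, 49] (size 2, min 42) -> median=33
Step 5: insert 32 -> lo=[14, 24, 32] (size 3, max 32) hi=[42, 49] (size 2, min 42) -> median=32
Step 6: insert 21 -> lo=[14, 21, 24] (size 3, max 24) hi=[32, 42, 49] (size 3, min 32) -> median=28
Step 7: insert 20 -> lo=[14, 20, 21, 24] (size 4, max 24) hi=[32, 42, 49] (size 3, min 32) -> median=24
Step 8: insert 7 -> lo=[7, 14, 20, 21] (size 4, max 21) hi=[24, 32, 42, 49] (size 4, min 24) -> median=22.5
Step 9: insert 22 -> lo=[7, 14, 20, 21, 22] (size 5, max 22) hi=[24, 32, 42, 49] (size 4, min 24) -> median=22
Step 10: insert 27 -> lo=[7, 14, 20, 21, 22] (size 5, max 22) hi=[24, 27, 32, 42, 49] (size 5, min 24) -> median=23
Step 11: insert 16 -> lo=[7, 14, 16, 20, 21, 22] (size 6, max 22) hi=[24, 27, 32, 42, 49] (size 5, min 24) -> median=22
Step 12: insert 29 -> lo=[7, 14, 16, 20, 21, 22] (size 6, max 22) hi=[24, 27, 29, 32, 42, 49] (size 6, min 24) -> median=23

Answer: 49 45.5 42 33 32 28 24 22.5 22 23 22 23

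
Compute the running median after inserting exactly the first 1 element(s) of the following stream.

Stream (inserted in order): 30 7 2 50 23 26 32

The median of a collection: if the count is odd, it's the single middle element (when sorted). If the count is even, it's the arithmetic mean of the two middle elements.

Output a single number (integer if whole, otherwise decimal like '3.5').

Step 1: insert 30 -> lo=[30] (size 1, max 30) hi=[] (size 0) -> median=30

Answer: 30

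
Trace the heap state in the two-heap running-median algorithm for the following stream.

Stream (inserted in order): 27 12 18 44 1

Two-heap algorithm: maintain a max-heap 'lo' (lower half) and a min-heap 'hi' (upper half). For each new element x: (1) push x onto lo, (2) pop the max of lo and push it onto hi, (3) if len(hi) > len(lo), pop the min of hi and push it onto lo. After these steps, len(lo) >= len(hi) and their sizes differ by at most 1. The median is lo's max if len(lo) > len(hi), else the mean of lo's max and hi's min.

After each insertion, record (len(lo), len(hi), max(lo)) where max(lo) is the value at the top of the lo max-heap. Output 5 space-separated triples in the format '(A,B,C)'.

Step 1: insert 27 -> lo=[27] hi=[] -> (len(lo)=1, len(hi)=0, max(lo)=27)
Step 2: insert 12 -> lo=[12] hi=[27] -> (len(lo)=1, len(hi)=1, max(lo)=12)
Step 3: insert 18 -> lo=[12, 18] hi=[27] -> (len(lo)=2, len(hi)=1, max(lo)=18)
Step 4: insert 44 -> lo=[12, 18] hi=[27, 44] -> (len(lo)=2, len(hi)=2, max(lo)=18)
Step 5: insert 1 -> lo=[1, 12, 18] hi=[27, 44] -> (len(lo)=3, len(hi)=2, max(lo)=18)

Answer: (1,0,27) (1,1,12) (2,1,18) (2,2,18) (3,2,18)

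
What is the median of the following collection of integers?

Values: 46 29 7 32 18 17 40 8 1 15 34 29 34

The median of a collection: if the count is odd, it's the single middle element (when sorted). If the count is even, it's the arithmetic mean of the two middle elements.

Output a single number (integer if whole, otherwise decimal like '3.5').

Answer: 29

Derivation:
Step 1: insert 46 -> lo=[46] (size 1, max 46) hi=[] (size 0) -> median=46
Step 2: insert 29 -> lo=[29] (size 1, max 29) hi=[46] (size 1, min 46) -> median=37.5
Step 3: insert 7 -> lo=[7, 29] (size 2, max 29) hi=[46] (size 1, min 46) -> median=29
Step 4: insert 32 -> lo=[7, 29] (size 2, max 29) hi=[32, 46] (size 2, min 32) -> median=30.5
Step 5: insert 18 -> lo=[7, 18, 29] (size 3, max 29) hi=[32, 46] (size 2, min 32) -> median=29
Step 6: insert 17 -> lo=[7, 17, 18] (size 3, max 18) hi=[29, 32, 46] (size 3, min 29) -> median=23.5
Step 7: insert 40 -> lo=[7, 17, 18, 29] (size 4, max 29) hi=[32, 40, 46] (size 3, min 32) -> median=29
Step 8: insert 8 -> lo=[7, 8, 17, 18] (size 4, max 18) hi=[29, 32, 40, 46] (size 4, min 29) -> median=23.5
Step 9: insert 1 -> lo=[1, 7, 8, 17, 18] (size 5, max 18) hi=[29, 32, 40, 46] (size 4, min 29) -> median=18
Step 10: insert 15 -> lo=[1, 7, 8, 15, 17] (size 5, max 17) hi=[18, 29, 32, 40, 46] (size 5, min 18) -> median=17.5
Step 11: insert 34 -> lo=[1, 7, 8, 15, 17, 18] (size 6, max 18) hi=[29, 32, 34, 40, 46] (size 5, min 29) -> median=18
Step 12: insert 29 -> lo=[1, 7, 8, 15, 17, 18] (size 6, max 18) hi=[29, 29, 32, 34, 40, 46] (size 6, min 29) -> median=23.5
Step 13: insert 34 -> lo=[1, 7, 8, 15, 17, 18, 29] (size 7, max 29) hi=[29, 32, 34, 34, 40, 46] (size 6, min 29) -> median=29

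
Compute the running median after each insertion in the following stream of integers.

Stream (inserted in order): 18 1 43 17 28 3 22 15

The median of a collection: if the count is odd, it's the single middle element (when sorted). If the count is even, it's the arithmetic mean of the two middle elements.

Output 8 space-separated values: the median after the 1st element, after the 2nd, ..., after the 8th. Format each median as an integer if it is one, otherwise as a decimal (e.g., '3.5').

Step 1: insert 18 -> lo=[18] (size 1, max 18) hi=[] (size 0) -> median=18
Step 2: insert 1 -> lo=[1] (size 1, max 1) hi=[18] (size 1, min 18) -> median=9.5
Step 3: insert 43 -> lo=[1, 18] (size 2, max 18) hi=[43] (size 1, min 43) -> median=18
Step 4: insert 17 -> lo=[1, 17] (size 2, max 17) hi=[18, 43] (size 2, min 18) -> median=17.5
Step 5: insert 28 -> lo=[1, 17, 18] (size 3, max 18) hi=[28, 43] (size 2, min 28) -> median=18
Step 6: insert 3 -> lo=[1, 3, 17] (size 3, max 17) hi=[18, 28, 43] (size 3, min 18) -> median=17.5
Step 7: insert 22 -> lo=[1, 3, 17, 18] (size 4, max 18) hi=[22, 28, 43] (size 3, min 22) -> median=18
Step 8: insert 15 -> lo=[1, 3, 15, 17] (size 4, max 17) hi=[18, 22, 28, 43] (size 4, min 18) -> median=17.5

Answer: 18 9.5 18 17.5 18 17.5 18 17.5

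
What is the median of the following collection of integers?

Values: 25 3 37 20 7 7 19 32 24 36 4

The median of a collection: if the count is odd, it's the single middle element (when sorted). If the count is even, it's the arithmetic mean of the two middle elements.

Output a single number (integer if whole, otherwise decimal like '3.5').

Step 1: insert 25 -> lo=[25] (size 1, max 25) hi=[] (size 0) -> median=25
Step 2: insert 3 -> lo=[3] (size 1, max 3) hi=[25] (size 1, min 25) -> median=14
Step 3: insert 37 -> lo=[3, 25] (size 2, max 25) hi=[37] (size 1, min 37) -> median=25
Step 4: insert 20 -> lo=[3, 20] (size 2, max 20) hi=[25, 37] (size 2, min 25) -> median=22.5
Step 5: insert 7 -> lo=[3, 7, 20] (size 3, max 20) hi=[25, 37] (size 2, min 25) -> median=20
Step 6: insert 7 -> lo=[3, 7, 7] (size 3, max 7) hi=[20, 25, 37] (size 3, min 20) -> median=13.5
Step 7: insert 19 -> lo=[3, 7, 7, 19] (size 4, max 19) hi=[20, 25, 37] (size 3, min 20) -> median=19
Step 8: insert 32 -> lo=[3, 7, 7, 19] (size 4, max 19) hi=[20, 25, 32, 37] (size 4, min 20) -> median=19.5
Step 9: insert 24 -> lo=[3, 7, 7, 19, 20] (size 5, max 20) hi=[24, 25, 32, 37] (size 4, min 24) -> median=20
Step 10: insert 36 -> lo=[3, 7, 7, 19, 20] (size 5, max 20) hi=[24, 25, 32, 36, 37] (size 5, min 24) -> median=22
Step 11: insert 4 -> lo=[3, 4, 7, 7, 19, 20] (size 6, max 20) hi=[24, 25, 32, 36, 37] (size 5, min 24) -> median=20

Answer: 20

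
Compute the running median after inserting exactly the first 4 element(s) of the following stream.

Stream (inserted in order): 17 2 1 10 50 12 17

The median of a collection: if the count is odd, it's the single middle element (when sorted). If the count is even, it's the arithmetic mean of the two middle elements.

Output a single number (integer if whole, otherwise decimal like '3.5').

Answer: 6

Derivation:
Step 1: insert 17 -> lo=[17] (size 1, max 17) hi=[] (size 0) -> median=17
Step 2: insert 2 -> lo=[2] (size 1, max 2) hi=[17] (size 1, min 17) -> median=9.5
Step 3: insert 1 -> lo=[1, 2] (size 2, max 2) hi=[17] (size 1, min 17) -> median=2
Step 4: insert 10 -> lo=[1, 2] (size 2, max 2) hi=[10, 17] (size 2, min 10) -> median=6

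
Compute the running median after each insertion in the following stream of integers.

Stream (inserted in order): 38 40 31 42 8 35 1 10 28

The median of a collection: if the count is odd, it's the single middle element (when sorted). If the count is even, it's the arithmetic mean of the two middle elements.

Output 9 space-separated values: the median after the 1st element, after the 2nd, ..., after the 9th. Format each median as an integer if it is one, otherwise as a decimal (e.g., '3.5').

Step 1: insert 38 -> lo=[38] (size 1, max 38) hi=[] (size 0) -> median=38
Step 2: insert 40 -> lo=[38] (size 1, max 38) hi=[40] (size 1, min 40) -> median=39
Step 3: insert 31 -> lo=[31, 38] (size 2, max 38) hi=[40] (size 1, min 40) -> median=38
Step 4: insert 42 -> lo=[31, 38] (size 2, max 38) hi=[40, 42] (size 2, min 40) -> median=39
Step 5: insert 8 -> lo=[8, 31, 38] (size 3, max 38) hi=[40, 42] (size 2, min 40) -> median=38
Step 6: insert 35 -> lo=[8, 31, 35] (size 3, max 35) hi=[38, 40, 42] (size 3, min 38) -> median=36.5
Step 7: insert 1 -> lo=[1, 8, 31, 35] (size 4, max 35) hi=[38, 40, 42] (size 3, min 38) -> median=35
Step 8: insert 10 -> lo=[1, 8, 10, 31] (size 4, max 31) hi=[35, 38, 40, 42] (size 4, min 35) -> median=33
Step 9: insert 28 -> lo=[1, 8, 10, 28, 31] (size 5, max 31) hi=[35, 38, 40, 42] (size 4, min 35) -> median=31

Answer: 38 39 38 39 38 36.5 35 33 31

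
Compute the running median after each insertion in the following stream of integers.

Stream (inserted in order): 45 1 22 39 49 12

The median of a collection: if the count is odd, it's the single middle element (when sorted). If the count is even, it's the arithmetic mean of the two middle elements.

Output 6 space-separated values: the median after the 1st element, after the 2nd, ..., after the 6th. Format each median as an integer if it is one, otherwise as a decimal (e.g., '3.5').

Answer: 45 23 22 30.5 39 30.5

Derivation:
Step 1: insert 45 -> lo=[45] (size 1, max 45) hi=[] (size 0) -> median=45
Step 2: insert 1 -> lo=[1] (size 1, max 1) hi=[45] (size 1, min 45) -> median=23
Step 3: insert 22 -> lo=[1, 22] (size 2, max 22) hi=[45] (size 1, min 45) -> median=22
Step 4: insert 39 -> lo=[1, 22] (size 2, max 22) hi=[39, 45] (size 2, min 39) -> median=30.5
Step 5: insert 49 -> lo=[1, 22, 39] (size 3, max 39) hi=[45, 49] (size 2, min 45) -> median=39
Step 6: insert 12 -> lo=[1, 12, 22] (size 3, max 22) hi=[39, 45, 49] (size 3, min 39) -> median=30.5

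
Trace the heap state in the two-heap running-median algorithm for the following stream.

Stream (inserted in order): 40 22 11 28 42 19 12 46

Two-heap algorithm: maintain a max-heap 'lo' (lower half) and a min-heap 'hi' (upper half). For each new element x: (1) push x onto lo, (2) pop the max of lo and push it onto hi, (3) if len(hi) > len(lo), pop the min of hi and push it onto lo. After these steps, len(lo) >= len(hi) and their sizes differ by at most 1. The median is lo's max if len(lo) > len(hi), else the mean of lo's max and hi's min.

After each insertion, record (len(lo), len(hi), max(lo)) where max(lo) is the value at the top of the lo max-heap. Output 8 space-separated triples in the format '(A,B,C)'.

Step 1: insert 40 -> lo=[40] hi=[] -> (len(lo)=1, len(hi)=0, max(lo)=40)
Step 2: insert 22 -> lo=[22] hi=[40] -> (len(lo)=1, len(hi)=1, max(lo)=22)
Step 3: insert 11 -> lo=[11, 22] hi=[40] -> (len(lo)=2, len(hi)=1, max(lo)=22)
Step 4: insert 28 -> lo=[11, 22] hi=[28, 40] -> (len(lo)=2, len(hi)=2, max(lo)=22)
Step 5: insert 42 -> lo=[11, 22, 28] hi=[40, 42] -> (len(lo)=3, len(hi)=2, max(lo)=28)
Step 6: insert 19 -> lo=[11, 19, 22] hi=[28, 40, 42] -> (len(lo)=3, len(hi)=3, max(lo)=22)
Step 7: insert 12 -> lo=[11, 12, 19, 22] hi=[28, 40, 42] -> (len(lo)=4, len(hi)=3, max(lo)=22)
Step 8: insert 46 -> lo=[11, 12, 19, 22] hi=[28, 40, 42, 46] -> (len(lo)=4, len(hi)=4, max(lo)=22)

Answer: (1,0,40) (1,1,22) (2,1,22) (2,2,22) (3,2,28) (3,3,22) (4,3,22) (4,4,22)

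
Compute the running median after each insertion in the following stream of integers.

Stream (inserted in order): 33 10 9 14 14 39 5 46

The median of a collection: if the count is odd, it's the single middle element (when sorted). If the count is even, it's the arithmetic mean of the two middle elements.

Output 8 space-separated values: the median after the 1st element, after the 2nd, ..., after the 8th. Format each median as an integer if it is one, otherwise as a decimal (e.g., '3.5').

Answer: 33 21.5 10 12 14 14 14 14

Derivation:
Step 1: insert 33 -> lo=[33] (size 1, max 33) hi=[] (size 0) -> median=33
Step 2: insert 10 -> lo=[10] (size 1, max 10) hi=[33] (size 1, min 33) -> median=21.5
Step 3: insert 9 -> lo=[9, 10] (size 2, max 10) hi=[33] (size 1, min 33) -> median=10
Step 4: insert 14 -> lo=[9, 10] (size 2, max 10) hi=[14, 33] (size 2, min 14) -> median=12
Step 5: insert 14 -> lo=[9, 10, 14] (size 3, max 14) hi=[14, 33] (size 2, min 14) -> median=14
Step 6: insert 39 -> lo=[9, 10, 14] (size 3, max 14) hi=[14, 33, 39] (size 3, min 14) -> median=14
Step 7: insert 5 -> lo=[5, 9, 10, 14] (size 4, max 14) hi=[14, 33, 39] (size 3, min 14) -> median=14
Step 8: insert 46 -> lo=[5, 9, 10, 14] (size 4, max 14) hi=[14, 33, 39, 46] (size 4, min 14) -> median=14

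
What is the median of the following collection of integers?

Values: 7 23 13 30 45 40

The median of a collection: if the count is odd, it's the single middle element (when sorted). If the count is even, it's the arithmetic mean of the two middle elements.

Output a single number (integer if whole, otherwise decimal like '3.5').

Step 1: insert 7 -> lo=[7] (size 1, max 7) hi=[] (size 0) -> median=7
Step 2: insert 23 -> lo=[7] (size 1, max 7) hi=[23] (size 1, min 23) -> median=15
Step 3: insert 13 -> lo=[7, 13] (size 2, max 13) hi=[23] (size 1, min 23) -> median=13
Step 4: insert 30 -> lo=[7, 13] (size 2, max 13) hi=[23, 30] (size 2, min 23) -> median=18
Step 5: insert 45 -> lo=[7, 13, 23] (size 3, max 23) hi=[30, 45] (size 2, min 30) -> median=23
Step 6: insert 40 -> lo=[7, 13, 23] (size 3, max 23) hi=[30, 40, 45] (size 3, min 30) -> median=26.5

Answer: 26.5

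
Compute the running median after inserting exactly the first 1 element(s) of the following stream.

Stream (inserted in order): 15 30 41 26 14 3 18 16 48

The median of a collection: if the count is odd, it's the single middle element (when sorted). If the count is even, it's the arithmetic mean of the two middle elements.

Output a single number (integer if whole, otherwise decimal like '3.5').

Answer: 15

Derivation:
Step 1: insert 15 -> lo=[15] (size 1, max 15) hi=[] (size 0) -> median=15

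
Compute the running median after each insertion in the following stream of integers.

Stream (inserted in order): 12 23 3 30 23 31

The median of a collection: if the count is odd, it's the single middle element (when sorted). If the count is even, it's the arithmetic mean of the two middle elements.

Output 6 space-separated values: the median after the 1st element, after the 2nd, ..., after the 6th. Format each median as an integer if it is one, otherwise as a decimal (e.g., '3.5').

Step 1: insert 12 -> lo=[12] (size 1, max 12) hi=[] (size 0) -> median=12
Step 2: insert 23 -> lo=[12] (size 1, max 12) hi=[23] (size 1, min 23) -> median=17.5
Step 3: insert 3 -> lo=[3, 12] (size 2, max 12) hi=[23] (size 1, min 23) -> median=12
Step 4: insert 30 -> lo=[3, 12] (size 2, max 12) hi=[23, 30] (size 2, min 23) -> median=17.5
Step 5: insert 23 -> lo=[3, 12, 23] (size 3, max 23) hi=[23, 30] (size 2, min 23) -> median=23
Step 6: insert 31 -> lo=[3, 12, 23] (size 3, max 23) hi=[23, 30, 31] (size 3, min 23) -> median=23

Answer: 12 17.5 12 17.5 23 23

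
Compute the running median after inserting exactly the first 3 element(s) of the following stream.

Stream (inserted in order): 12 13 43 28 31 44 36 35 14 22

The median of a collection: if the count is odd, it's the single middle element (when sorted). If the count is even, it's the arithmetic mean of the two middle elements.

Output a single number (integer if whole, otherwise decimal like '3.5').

Answer: 13

Derivation:
Step 1: insert 12 -> lo=[12] (size 1, max 12) hi=[] (size 0) -> median=12
Step 2: insert 13 -> lo=[12] (size 1, max 12) hi=[13] (size 1, min 13) -> median=12.5
Step 3: insert 43 -> lo=[12, 13] (size 2, max 13) hi=[43] (size 1, min 43) -> median=13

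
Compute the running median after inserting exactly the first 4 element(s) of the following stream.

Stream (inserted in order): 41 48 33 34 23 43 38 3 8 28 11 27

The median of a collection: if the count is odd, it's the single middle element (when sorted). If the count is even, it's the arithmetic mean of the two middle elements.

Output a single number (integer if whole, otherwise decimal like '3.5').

Step 1: insert 41 -> lo=[41] (size 1, max 41) hi=[] (size 0) -> median=41
Step 2: insert 48 -> lo=[41] (size 1, max 41) hi=[48] (size 1, min 48) -> median=44.5
Step 3: insert 33 -> lo=[33, 41] (size 2, max 41) hi=[48] (size 1, min 48) -> median=41
Step 4: insert 34 -> lo=[33, 34] (size 2, max 34) hi=[41, 48] (size 2, min 41) -> median=37.5

Answer: 37.5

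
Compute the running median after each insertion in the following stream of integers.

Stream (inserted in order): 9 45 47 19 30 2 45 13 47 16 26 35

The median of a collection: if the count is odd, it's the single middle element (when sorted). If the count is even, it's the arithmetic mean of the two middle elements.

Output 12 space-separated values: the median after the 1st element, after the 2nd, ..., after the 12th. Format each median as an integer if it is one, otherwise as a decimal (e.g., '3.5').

Answer: 9 27 45 32 30 24.5 30 24.5 30 24.5 26 28

Derivation:
Step 1: insert 9 -> lo=[9] (size 1, max 9) hi=[] (size 0) -> median=9
Step 2: insert 45 -> lo=[9] (size 1, max 9) hi=[45] (size 1, min 45) -> median=27
Step 3: insert 47 -> lo=[9, 45] (size 2, max 45) hi=[47] (size 1, min 47) -> median=45
Step 4: insert 19 -> lo=[9, 19] (size 2, max 19) hi=[45, 47] (size 2, min 45) -> median=32
Step 5: insert 30 -> lo=[9, 19, 30] (size 3, max 30) hi=[45, 47] (size 2, min 45) -> median=30
Step 6: insert 2 -> lo=[2, 9, 19] (size 3, max 19) hi=[30, 45, 47] (size 3, min 30) -> median=24.5
Step 7: insert 45 -> lo=[2, 9, 19, 30] (size 4, max 30) hi=[45, 45, 47] (size 3, min 45) -> median=30
Step 8: insert 13 -> lo=[2, 9, 13, 19] (size 4, max 19) hi=[30, 45, 45, 47] (size 4, min 30) -> median=24.5
Step 9: insert 47 -> lo=[2, 9, 13, 19, 30] (size 5, max 30) hi=[45, 45, 47, 47] (size 4, min 45) -> median=30
Step 10: insert 16 -> lo=[2, 9, 13, 16, 19] (size 5, max 19) hi=[30, 45, 45, 47, 47] (size 5, min 30) -> median=24.5
Step 11: insert 26 -> lo=[2, 9, 13, 16, 19, 26] (size 6, max 26) hi=[30, 45, 45, 47, 47] (size 5, min 30) -> median=26
Step 12: insert 35 -> lo=[2, 9, 13, 16, 19, 26] (size 6, max 26) hi=[30, 35, 45, 45, 47, 47] (size 6, min 30) -> median=28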